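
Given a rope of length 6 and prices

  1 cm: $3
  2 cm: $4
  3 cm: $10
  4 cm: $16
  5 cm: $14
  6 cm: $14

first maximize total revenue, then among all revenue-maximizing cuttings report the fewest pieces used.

Consider every possible first cut. r[k] is the best of p[i]+r[k−i] over all sellable i≤k.
r[1] = 3
r[2] = max(3+3, 4+0) = 6
r[3] = max(3+6, 4+3, 10+0) = 10
r[4] = max(3+10, 4+6, 10+3, 16+0) = 16
r[5] = max(3+16, 4+10, 10+6, 16+3, 14+0) = 19
r[6] = max(3+19, 4+16, 10+10, 16+6, 14+3, 14+0) = 22
Maximum revenue is $22.
Now minimize piece count subject to staying optimal: for each k, pieces[k] = 1 + min over i with p[i]+r[k−i]=r[k] of pieces[k−i].
pieces[3] = 1
pieces[4] = 1
pieces[5] = 2
pieces[6] = 3

3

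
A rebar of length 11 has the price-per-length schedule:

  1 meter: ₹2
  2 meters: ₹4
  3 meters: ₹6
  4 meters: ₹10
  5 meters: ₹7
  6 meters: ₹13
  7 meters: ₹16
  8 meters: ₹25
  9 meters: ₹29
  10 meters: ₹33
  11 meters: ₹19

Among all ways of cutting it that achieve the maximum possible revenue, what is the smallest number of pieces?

Build r[k] bottom-up: r[k] = max over allowed piece i of (p[i] + r[k−i]).
r[1] = 2
r[2] = max(2+2, 4+0) = 4
r[3] = max(2+4, 4+2, 6+0) = 6
r[4] = max(2+6, 4+4, 6+2, 10+0) = 10
r[5] = max(2+10, 4+6, 6+4, 10+2, 7+0) = 12
r[6] = max(2+12, 4+10, 6+6, 10+4, 7+2, 13+0) = 14
r[7] = max(2+14, 4+12, 6+10, …, 13+2, 16+0) = 16
r[8] = max(2+16, 4+14, 6+12, …, 16+2, 25+0) = 25
r[9] = max(2+25, 4+16, 6+14, …, 25+2, 29+0) = 29
r[10] = max(2+29, 4+25, 6+16, …, 29+2, 33+0) = 33
r[11] = max(2+33, 4+29, 6+25, …, 33+2, 19+0) = 35
Maximum revenue is ₹35.
Now minimize piece count subject to staying optimal: for each k, pieces[k] = 1 + min over i with p[i]+r[k−i]=r[k] of pieces[k−i].
pieces[8] = 1
pieces[9] = 1
pieces[10] = 1
pieces[11] = 2

2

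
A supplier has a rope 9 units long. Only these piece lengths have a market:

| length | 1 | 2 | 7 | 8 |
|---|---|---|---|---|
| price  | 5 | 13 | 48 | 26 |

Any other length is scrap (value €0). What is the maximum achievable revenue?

Consider every possible first cut. r[k] is the best of p[i]+r[k−i] over all sellable i≤k.
r[1] = 5
r[2] = 13
r[3] = 18  (first piece 1, then r[2]=13)
r[4] = 26  (first piece 2, then r[2]=13)
r[5] = 31  (first piece 1, then r[4]=26)
r[6] = 39  (first piece 2, then r[4]=26)
r[7] = 48
r[8] = 53  (first piece 1, then r[7]=48)
r[9] = 61  (first piece 2, then r[7]=48)
One optimal cutting: 7 + 2 → €61.

61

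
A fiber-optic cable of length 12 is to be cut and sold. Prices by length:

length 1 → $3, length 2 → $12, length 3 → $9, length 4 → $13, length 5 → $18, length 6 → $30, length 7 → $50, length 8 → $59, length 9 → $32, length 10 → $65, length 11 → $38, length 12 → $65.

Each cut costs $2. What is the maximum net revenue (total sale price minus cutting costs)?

79

Build v[k] bottom-up: v[k] = max over allowed piece i of (p[i] + v[k−i]) − 2 per cut.
v[1] = 3
v[2] = max(3+3-2, 12+0) = 12
v[3] = max(3+12-2, 12+3-2, 9+0) = 13
v[4] = max(3+13-2, 12+12-2, 9+3-2, 13+0) = 22
v[5] = max(3+22-2, 12+13-2, 9+12-2, 13+3-2, 18+0) = 23
v[6] = max(3+23-2, 12+22-2, 9+13-2, 13+12-2, 18+3-2, 30+0) = 32
v[7] = max(3+32-2, 12+23-2, 9+22-2, …, 30+3-2, 50+0) = 50
v[8] = max(3+50-2, 12+32-2, 9+23-2, …, 50+3-2, 59+0) = 59
v[9] = max(3+59-2, 12+50-2, 9+32-2, …, 59+3-2, 32+0) = 60
v[10] = max(3+60-2, 12+59-2, 9+50-2, …, 32+3-2, 65+0) = 69
v[11] = max(3+69-2, 12+60-2, 9+59-2, …, 65+3-2, 38+0) = 70
v[12] = max(3+70-2, 12+69-2, 9+60-2, …, 38+3-2, 65+0) = 79
One optimal plan: pieces 8 + 2 + 2 (2 cuts) → $83 − $4 = $79.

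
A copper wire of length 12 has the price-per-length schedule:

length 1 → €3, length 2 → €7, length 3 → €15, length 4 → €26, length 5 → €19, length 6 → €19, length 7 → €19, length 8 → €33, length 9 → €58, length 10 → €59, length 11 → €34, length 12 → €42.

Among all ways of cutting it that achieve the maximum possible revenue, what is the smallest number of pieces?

3

Build r[k] bottom-up: r[k] = max over allowed piece i of (p[i] + r[k−i]).
r[1] = 3
r[2] = 7
r[3] = 15
r[4] = 26
r[5] = 29  (first piece 1, then r[4]=26)
r[6] = 33  (first piece 2, then r[4]=26)
r[7] = 41  (first piece 3, then r[4]=26)
r[8] = 52  (first piece 4, then r[4]=26)
r[9] = 58
r[10] = 61  (first piece 1, then r[9]=58)
r[11] = 67  (first piece 3, then r[8]=52)
r[12] = 78  (first piece 4, then r[8]=52)
Maximum revenue is €78.
Now minimize piece count subject to staying optimal: for each k, pieces[k] = 1 + min over i with p[i]+r[k−i]=r[k] of pieces[k−i].
pieces[9] = 1
pieces[10] = 2
pieces[11] = 3
pieces[12] = 3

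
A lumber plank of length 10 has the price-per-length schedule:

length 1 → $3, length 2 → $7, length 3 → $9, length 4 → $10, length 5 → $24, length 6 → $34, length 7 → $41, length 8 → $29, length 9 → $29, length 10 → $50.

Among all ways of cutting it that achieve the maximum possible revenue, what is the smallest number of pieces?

3

Consider every possible first cut. r[k] is the best of p[i]+r[k−i] over all sellable i≤k.
r[1] = 3
r[2] = 7
r[3] = 10  (first piece 1, then r[2]=7)
r[4] = 14  (first piece 2, then r[2]=7)
r[5] = 24
r[6] = 34
r[7] = 41
r[8] = 44  (first piece 1, then r[7]=41)
r[9] = 48  (first piece 2, then r[7]=41)
r[10] = 51  (first piece 1, then r[9]=48)
Maximum revenue is $51.
Now minimize piece count subject to staying optimal: for each k, pieces[k] = 1 + min over i with p[i]+r[k−i]=r[k] of pieces[k−i].
pieces[7] = 1
pieces[8] = 2
pieces[9] = 2
pieces[10] = 3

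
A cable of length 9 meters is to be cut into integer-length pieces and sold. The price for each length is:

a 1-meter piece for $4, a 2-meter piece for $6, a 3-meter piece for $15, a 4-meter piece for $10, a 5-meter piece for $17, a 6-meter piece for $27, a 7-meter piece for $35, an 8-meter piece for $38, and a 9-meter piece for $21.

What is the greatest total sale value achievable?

Let R[k] be the best obtainable value from length k. For each k, try every first piece i and keep the best of price[i] + R[k−i].
R[1] = 4
R[2] = 8  (first piece 1, then R[1]=4)
R[3] = 15
R[4] = 19  (first piece 1, then R[3]=15)
R[5] = 23  (first piece 1, then R[4]=19)
R[6] = 30  (first piece 3, then R[3]=15)
R[7] = 35
R[8] = 39  (first piece 1, then R[7]=35)
R[9] = 45  (first piece 3, then R[6]=30)
One optimal cutting: 3 + 3 + 3 → $15 + $15 + $15 = $45.

45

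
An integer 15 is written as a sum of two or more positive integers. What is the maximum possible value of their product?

243

Let P[k] be the best product for length k (with at least one cut). For each first piece i, the rest contributes max(k−i, P[k−i]).
P[2] = 1×max(1,0) = 1×1 = 1
P[3] = 1×max(2,1) = 1×2 = 2
P[4] = 2×max(2,1) = 2×2 = 4
P[5] = 2×max(3,2) = 2×3 = 6
P[6] = 3×max(3,2) = 3×3 = 9
P[7] = 2×max(5,6) = 2×6 = 12
P[8] = 2×max(6,9) = 2×9 = 18
P[9] = 3×max(6,9) = 3×9 = 27
P[10] = 2×max(8,18) = 2×18 = 36
P[11] = 2×max(9,27) = 2×27 = 54
P[12] = 3×max(9,27) = 3×27 = 81
P[13] = 2×max(11,54) = 2×54 = 108
P[14] = 2×max(12,81) = 2×81 = 162
P[15] = 3×max(12,81) = 3×81 = 243
One optimal split: 3 + 3 + 3 + 3 + 3; product 3×3×3×3×3 = 243.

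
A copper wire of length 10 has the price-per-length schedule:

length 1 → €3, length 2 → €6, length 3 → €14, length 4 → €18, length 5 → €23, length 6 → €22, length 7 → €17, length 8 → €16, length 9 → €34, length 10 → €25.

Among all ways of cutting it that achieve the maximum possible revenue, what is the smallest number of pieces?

2

Consider every possible first cut. r[k] is the best of p[i]+r[k−i] over all sellable i≤k.
r[1] = 3
r[2] = max(3+3, 6+0) = 6
r[3] = max(3+6, 6+3, 14+0) = 14
r[4] = max(3+14, 6+6, 14+3, 18+0) = 18
r[5] = max(3+18, 6+14, 14+6, 18+3, 23+0) = 23
r[6] = max(3+23, 6+18, 14+14, 18+6, 23+3, 22+0) = 28
r[7] = max(3+28, 6+23, 14+18, …, 22+3, 17+0) = 32
r[8] = max(3+32, 6+28, 14+23, …, 17+3, 16+0) = 37
r[9] = max(3+37, 6+32, 14+28, …, 16+3, 34+0) = 42
r[10] = max(3+42, 6+37, 14+32, …, 34+3, 25+0) = 46
Maximum revenue is €46.
Now minimize piece count subject to staying optimal: for each k, pieces[k] = 1 + min over i with p[i]+r[k−i]=r[k] of pieces[k−i].
pieces[7] = 2
pieces[8] = 2
pieces[9] = 3
pieces[10] = 2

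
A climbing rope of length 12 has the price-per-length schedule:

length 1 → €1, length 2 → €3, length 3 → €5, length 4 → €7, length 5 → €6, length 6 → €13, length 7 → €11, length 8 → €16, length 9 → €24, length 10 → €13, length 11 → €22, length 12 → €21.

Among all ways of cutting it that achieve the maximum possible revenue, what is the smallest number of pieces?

Let r[k] be the best obtainable value from length k. For each k, try every first piece i and keep the best of price[i] + r[k−i].
r[1] = 1
r[2] = max(1+1, 3+0) = 3
r[3] = max(1+3, 3+1, 5+0) = 5
r[4] = max(1+5, 3+3, 5+1, 7+0) = 7
r[5] = max(1+7, 3+5, 5+3, 7+1, 6+0) = 8
r[6] = max(1+8, 3+7, 5+5, 7+3, 6+1, 13+0) = 13
r[7] = max(1+13, 3+8, 5+7, …, 13+1, 11+0) = 14
r[8] = max(1+14, 3+13, 5+8, …, 11+1, 16+0) = 16
r[9] = max(1+16, 3+14, 5+13, …, 16+1, 24+0) = 24
r[10] = max(1+24, 3+16, 5+14, …, 24+1, 13+0) = 25
r[11] = max(1+25, 3+24, 5+16, …, 13+1, 22+0) = 27
r[12] = max(1+27, 3+25, 5+24, …, 22+1, 21+0) = 29
Maximum revenue is €29.
Now minimize piece count subject to staying optimal: for each k, pieces[k] = 1 + min over i with p[i]+r[k−i]=r[k] of pieces[k−i].
pieces[9] = 1
pieces[10] = 2
pieces[11] = 2
pieces[12] = 2

2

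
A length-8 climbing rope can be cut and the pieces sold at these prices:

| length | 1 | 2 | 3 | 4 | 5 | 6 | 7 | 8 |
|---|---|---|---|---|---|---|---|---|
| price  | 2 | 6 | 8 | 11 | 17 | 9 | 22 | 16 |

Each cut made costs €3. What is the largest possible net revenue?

Consider every possible first cut. v[k] is the best of p[i]+v[k−i] over all sellable i≤k, charging 3 whenever i<k.
v[1] = 2
v[2] = max(2+2-3, 6+0) = 6
v[3] = max(2+6-3, 6+2-3, 8+0) = 8
v[4] = max(2+8-3, 6+6-3, 8+2-3, 11+0) = 11
v[5] = max(2+11-3, 6+8-3, 8+6-3, 11+2-3, 17+0) = 17
v[6] = max(2+17-3, 6+11-3, 8+8-3, 11+6-3, 17+2-3, 9+0) = 16
v[7] = max(2+16-3, 6+17-3, 8+11-3, …, 9+2-3, 22+0) = 22
v[8] = max(2+22-3, 6+16-3, 8+17-3, …, 22+2-3, 16+0) = 22
One optimal plan: pieces 5 + 3 (1 cut) → €25 − €3 = €22.

22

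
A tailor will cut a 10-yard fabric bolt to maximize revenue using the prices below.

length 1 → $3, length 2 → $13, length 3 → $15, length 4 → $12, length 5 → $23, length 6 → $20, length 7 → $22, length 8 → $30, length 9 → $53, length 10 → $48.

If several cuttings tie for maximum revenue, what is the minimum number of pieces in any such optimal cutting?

Consider every possible first cut. r[k] is the best of p[i]+r[k−i] over all sellable i≤k.
r[1] = 3
r[2] = 13
r[3] = 16  (first piece 1, then r[2]=13)
r[4] = 26  (first piece 2, then r[2]=13)
r[5] = 29  (first piece 1, then r[4]=26)
r[6] = 39  (first piece 2, then r[4]=26)
r[7] = 42  (first piece 1, then r[6]=39)
r[8] = 52  (first piece 2, then r[6]=39)
r[9] = 55  (first piece 1, then r[8]=52)
r[10] = 65  (first piece 2, then r[8]=52)
Maximum revenue is $65.
Now minimize piece count subject to staying optimal: for each k, pieces[k] = 1 + min over i with p[i]+r[k−i]=r[k] of pieces[k−i].
pieces[7] = 4
pieces[8] = 4
pieces[9] = 5
pieces[10] = 5

5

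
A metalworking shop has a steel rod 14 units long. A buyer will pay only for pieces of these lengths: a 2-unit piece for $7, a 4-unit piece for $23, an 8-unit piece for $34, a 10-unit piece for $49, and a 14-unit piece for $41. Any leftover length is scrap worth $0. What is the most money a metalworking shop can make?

Build best[k] bottom-up: best[k] = max over allowed piece i of (p[i] + best[k−i]).
best[1] = 0
best[2] = 7
best[3] = 7
best[4] = 23
best[5] = 23
best[6] = 30  (first piece 2, then best[4]=23)
best[7] = 30
best[8] = 46  (first piece 4, then best[4]=23)
best[9] = 46
best[10] = 53  (first piece 2, then best[8]=46)
best[11] = 53
best[12] = 69  (first piece 4, then best[8]=46)
best[13] = 69
best[14] = 76  (first piece 2, then best[12]=69)
One optimal cutting: 4 + 4 + 4 + 2 → $76.

76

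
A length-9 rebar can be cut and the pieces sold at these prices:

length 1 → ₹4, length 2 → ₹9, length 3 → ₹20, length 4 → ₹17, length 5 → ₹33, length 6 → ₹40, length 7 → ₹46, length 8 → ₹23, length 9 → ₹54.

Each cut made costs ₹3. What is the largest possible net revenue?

Build net[k] bottom-up: net[k] = max over allowed piece i of (p[i] + net[k−i]) − 3 per cut.
net[1] = 4
net[2] = max(4+4-3, 9+0) = 9
net[3] = max(4+9-3, 9+4-3, 20+0) = 20
net[4] = max(4+20-3, 9+9-3, 20+4-3, 17+0) = 21
net[5] = max(4+21-3, 9+20-3, 20+9-3, 17+4-3, 33+0) = 33
net[6] = max(4+33-3, 9+21-3, 20+20-3, 17+9-3, 33+4-3, 40+0) = 40
net[7] = max(4+40-3, 9+33-3, 20+21-3, …, 40+4-3, 46+0) = 46
net[8] = max(4+46-3, 9+40-3, 20+33-3, …, 46+4-3, 23+0) = 50
net[9] = max(4+50-3, 9+46-3, 20+40-3, …, 23+4-3, 54+0) = 57
One optimal plan: pieces 6 + 3 (1 cut) → ₹60 − ₹3 = ₹57.

57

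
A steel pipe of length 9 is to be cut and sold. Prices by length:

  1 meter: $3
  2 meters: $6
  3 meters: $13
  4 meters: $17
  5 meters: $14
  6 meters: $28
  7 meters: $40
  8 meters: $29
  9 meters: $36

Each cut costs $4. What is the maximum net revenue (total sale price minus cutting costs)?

42

Let r[k] be the best obtainable value from length k. For each k, try every first piece i and keep the best of price[i] + r[k−i] minus the 4 cut fee when i<k.
r[1] = 3
r[2] = max(3+3-4, 6+0) = 6
r[3] = max(3+6-4, 6+3-4, 13+0) = 13
r[4] = max(3+13-4, 6+6-4, 13+3-4, 17+0) = 17
r[5] = max(3+17-4, 6+13-4, 13+6-4, 17+3-4, 14+0) = 16
r[6] = max(3+16-4, 6+17-4, 13+13-4, 17+6-4, 14+3-4, 28+0) = 28
r[7] = max(3+28-4, 6+16-4, 13+17-4, …, 28+3-4, 40+0) = 40
r[8] = max(3+40-4, 6+28-4, 13+16-4, …, 40+3-4, 29+0) = 39
r[9] = max(3+39-4, 6+40-4, 13+28-4, …, 29+3-4, 36+0) = 42
One optimal plan: pieces 7 + 2 (1 cut) → $46 − $4 = $42.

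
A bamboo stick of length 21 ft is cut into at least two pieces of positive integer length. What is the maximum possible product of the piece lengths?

2187

Fill g[k] for k=2..21: at each k try every first piece i and multiply by the better of (k−i) uncut or g[k−i].
g[2] = 1·max(1,0) = 1·1 = 1
g[3] = 1·max(2,1) = 1·2 = 2
g[4] = 2·max(2,1) = 2·2 = 4
g[5] = 2·max(3,2) = 2·3 = 6
g[6] = 3·max(3,2) = 3·3 = 9
g[7] = 2·max(5,6) = 2·6 = 12
g[8] = 2·max(6,9) = 2·9 = 18
g[9] = 3·max(6,9) = 3·9 = 27
g[10] = 2·max(8,18) = 2·18 = 36
g[11] = 2·max(9,27) = 2·27 = 54
g[12] = 3·max(9,27) = 3·27 = 81
g[13] = 2·max(11,54) = 2·54 = 108
g[14] = 2·max(12,81) = 2·81 = 162
g[15] = 3·max(12,81) = 3·81 = 243
g[16] = 2·max(14,162) = 2·162 = 324
g[17] = 2·max(15,243) = 2·243 = 486
g[18] = 3·max(15,243) = 3·243 = 729
g[19] = 2·max(17,486) = 2·486 = 972
g[20] = 2·max(18,729) = 2·729 = 1458
g[21] = 3·max(18,729) = 3·729 = 2187
One optimal split: 3 + 3 + 3 + 3 + 3 + 3 + 3; product 3·3·3·3·3·3·3 = 2187.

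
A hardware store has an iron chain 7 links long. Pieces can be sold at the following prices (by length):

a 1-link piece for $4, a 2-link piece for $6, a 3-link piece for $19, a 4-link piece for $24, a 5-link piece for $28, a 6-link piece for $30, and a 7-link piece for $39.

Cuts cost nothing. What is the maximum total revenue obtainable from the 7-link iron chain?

Let v[k] be the best obtainable value from length k. For each k, try every first piece i and keep the best of price[i] + v[k−i].
v[1] = 4
v[2] = 8  (first piece 1, then v[1]=4)
v[3] = 19
v[4] = 24
v[5] = 28  (first piece 1, then v[4]=24)
v[6] = 38  (first piece 3, then v[3]=19)
v[7] = 43  (first piece 3, then v[4]=24)
One optimal cutting: 4 + 3 → $24 + $19 = $43.

43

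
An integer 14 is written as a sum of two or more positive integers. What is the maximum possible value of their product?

162

Fill g[k] for k=2..14: at each k try every first piece i and multiply by the better of (k−i) uncut or g[k−i].
g[2] = 1×max(1,0) = 1×1 = 1
g[3] = 1×max(2,1) = 1×2 = 2
g[4] = 2×max(2,1) = 2×2 = 4
g[5] = 2×max(3,2) = 2×3 = 6
g[6] = 3×max(3,2) = 3×3 = 9
g[7] = 2×max(5,6) = 2×6 = 12
g[8] = 2×max(6,9) = 2×9 = 18
g[9] = 3×max(6,9) = 3×9 = 27
g[10] = 2×max(8,18) = 2×18 = 36
g[11] = 2×max(9,27) = 2×27 = 54
g[12] = 3×max(9,27) = 3×27 = 81
g[13] = 2×max(11,54) = 2×54 = 108
g[14] = 2×max(12,81) = 2×81 = 162
One optimal split: 3 + 3 + 3 + 3 + 2; product 3×3×3×3×2 = 162.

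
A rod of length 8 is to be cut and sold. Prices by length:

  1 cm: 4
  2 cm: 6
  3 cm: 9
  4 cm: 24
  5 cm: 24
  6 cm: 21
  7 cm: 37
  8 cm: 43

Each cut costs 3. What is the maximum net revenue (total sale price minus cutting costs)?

45

Let r[k] be the best obtainable value from length k. For each k, try every first piece i and keep the best of price[i] + r[k−i] minus the 3 cut fee when i<k.
r[1] = 4
r[2] = 6
r[3] = 9
r[4] = 24
r[5] = 25  (first piece 1, then r[4]=24)
r[6] = 27  (first piece 2, then r[4]=24)
r[7] = 37
r[8] = 45  (first piece 4, then r[4]=24)
One optimal plan: pieces 4 + 4 (1 cut) → 48 − 3 = 45.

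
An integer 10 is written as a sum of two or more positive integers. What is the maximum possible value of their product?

Define g[k] = max over 1≤i<k of i · max(k−i, g[k−i]); the inner max lets the remainder stay uncut if that's better.
g[2] = 1×max(1,0) = 1×1 = 1
g[3] = max(1×2, 2×1) = 2
g[4] = max(1×3, 2×2, 3×1) = 4
g[5] = max(1×4, 2×3, 3×2, 4×1) = 6
g[6] = max(1×6, 2×4, 3×3, 4×2, 5×1) = 9
g[7] = max(1×9, 2×6, 3×4, 4×3, 5×2, 6×1) = 12
g[8] = max(1×12, 2×9, 3×6, …, 6×2, 7×1) = 18
g[9] = max(1×18, 2×12, 3×9, …, 7×2, 8×1) = 27
g[10] = max(1×27, 2×18, 3×12, …, 8×2, 9×1) = 36
One optimal split: 3 + 3 + 2 + 2; product 3×3×2×2 = 36.

36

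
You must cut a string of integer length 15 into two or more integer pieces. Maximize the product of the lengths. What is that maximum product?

243

Fill P[k] for k=2..15: at each k try every first piece i and multiply by the better of (k−i) uncut or P[k−i].
P[2] = 1×max(1,0) = 1×1 = 1
P[3] = max(1×2, 2×1) = 2
P[4] = max(1×3, 2×2, 3×1) = 4
P[5] = max(1×4, 2×3, 3×2, 4×1) = 6
P[6] = max(1×6, 2×4, 3×3, 4×2, 5×1) = 9
P[7] = max(1×9, 2×6, 3×4, 4×3, 5×2, 6×1) = 12
P[8] = max(1×12, 2×9, 3×6, …, 6×2, 7×1) = 18
P[9] = max(1×18, 2×12, 3×9, …, 7×2, 8×1) = 27
P[10] = max(1×27, 2×18, 3×12, …, 8×2, 9×1) = 36
P[11] = max(1×36, 2×27, 3×18, …, 9×2, 10×1) = 54
P[12] = max(1×54, 2×36, 3×27, …, 10×2, 11×1) = 81
P[13] = max(1×81, 2×54, 3×36, …, 11×2, 12×1) = 108
P[14] = max(1×108, 2×81, 3×54, …, 12×2, 13×1) = 162
P[15] = max(1×162, 2×108, 3×81, …, 13×2, 14×1) = 243
One optimal split: 3 + 3 + 3 + 3 + 3; product 3×3×3×3×3 = 243.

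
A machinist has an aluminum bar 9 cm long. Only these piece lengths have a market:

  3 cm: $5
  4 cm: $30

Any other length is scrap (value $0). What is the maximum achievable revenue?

Let best[k] be the best obtainable value from length k. For each k, try every first piece i and keep the best of price[i] + best[k−i].
best[1] = 0
best[2] = 0
best[3] = 5
best[4] = max(5+0, 30+0) = 30
best[5] = max(5+0, 30+0) = 30
best[6] = max(5+5, 30+0) = 30
best[7] = max(5+30, 30+5) = 35
best[8] = max(5+30, 30+30) = 60
best[9] = max(5+30, 30+30) = 60
One optimal cutting: pieces 4 + 4 with 1 cm of scrap → $60.

60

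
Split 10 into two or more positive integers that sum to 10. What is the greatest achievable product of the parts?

Define prod[k] = max over 1≤i<k of i · max(k−i, prod[k−i]); the inner max lets the remainder stay uncut if that's better.
Small cases: prod[2]=1, prod[3]=2.
prod[4] = 2*max(2,1) = 2*2 = 4
prod[5] = 2*max(3,2) = 2*3 = 6
prod[6] = 3*max(3,2) = 3*3 = 9
prod[7] = 2*max(5,6) = 2*6 = 12
prod[8] = 2*max(6,9) = 2*9 = 18
prod[9] = 3*max(6,9) = 3*9 = 27
prod[10] = 2*max(8,18) = 2*18 = 36
One optimal split: 3 + 3 + 2 + 2; product 3*3*2*2 = 36.

36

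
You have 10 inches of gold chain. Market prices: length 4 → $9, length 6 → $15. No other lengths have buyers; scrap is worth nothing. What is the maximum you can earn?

Build best[k] bottom-up: best[k] = max over allowed piece i of (p[i] + best[k−i]).
best[1] = 0
best[2] = 0
best[3] = 0
best[4] = 9
best[5] = 9
best[6] = max(9+0, 15+0) = 15
best[7] = max(9+0, 15+0) = 15
best[8] = max(9+9, 15+0) = 18
best[9] = max(9+9, 15+0) = 18
best[10] = max(9+15, 15+9) = 24
One optimal cutting: 6 + 4 → $24.

24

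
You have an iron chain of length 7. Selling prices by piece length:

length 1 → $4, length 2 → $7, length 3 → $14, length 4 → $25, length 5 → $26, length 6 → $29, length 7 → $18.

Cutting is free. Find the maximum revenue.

39

Build r[k] bottom-up: r[k] = max over allowed piece i of (p[i] + r[k−i]).
r[1] = 4
r[2] = 8  (first piece 1, then r[1]=4)
r[3] = 14
r[4] = 25
r[5] = 29  (first piece 1, then r[4]=25)
r[6] = 33  (first piece 1, then r[5]=29)
r[7] = 39  (first piece 3, then r[4]=25)
One optimal cutting: 4 + 3 → $25 + $14 = $39.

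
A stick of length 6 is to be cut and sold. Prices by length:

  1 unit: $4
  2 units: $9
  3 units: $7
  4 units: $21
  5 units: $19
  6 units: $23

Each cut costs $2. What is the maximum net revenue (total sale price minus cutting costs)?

28

Let v[k] be the best obtainable value from length k. For each k, try every first piece i and keep the best of price[i] + v[k−i] minus the 2 cut fee when i<k.
v[1] = 4
v[2] = max(4+4-2, 9+0) = 9
v[3] = max(4+9-2, 9+4-2, 7+0) = 11
v[4] = max(4+11-2, 9+9-2, 7+4-2, 21+0) = 21
v[5] = max(4+21-2, 9+11-2, 7+9-2, 21+4-2, 19+0) = 23
v[6] = max(4+23-2, 9+21-2, 7+11-2, 21+9-2, 19+4-2, 23+0) = 28
One optimal plan: pieces 4 + 2 (1 cut) → $30 − $2 = $28.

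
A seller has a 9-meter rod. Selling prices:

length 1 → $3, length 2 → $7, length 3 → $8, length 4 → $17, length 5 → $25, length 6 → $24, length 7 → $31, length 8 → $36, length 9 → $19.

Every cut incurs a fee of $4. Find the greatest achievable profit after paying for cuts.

Let v[k] be the best obtainable value from length k. For each k, try every first piece i and keep the best of price[i] + v[k−i] minus the 4 cut fee when i<k.
v[1] = 3
v[2] = max(3+3-4, 7+0) = 7
v[3] = max(3+7-4, 7+3-4, 8+0) = 8
v[4] = max(3+8-4, 7+7-4, 8+3-4, 17+0) = 17
v[5] = max(3+17-4, 7+8-4, 8+7-4, 17+3-4, 25+0) = 25
v[6] = max(3+25-4, 7+17-4, 8+8-4, 17+7-4, 25+3-4, 24+0) = 24
v[7] = max(3+24-4, 7+25-4, 8+17-4, …, 24+3-4, 31+0) = 31
v[8] = max(3+31-4, 7+24-4, 8+25-4, …, 31+3-4, 36+0) = 36
v[9] = max(3+36-4, 7+31-4, 8+24-4, …, 36+3-4, 19+0) = 38
One optimal plan: pieces 5 + 4 (1 cut) → $42 − $4 = $38.

38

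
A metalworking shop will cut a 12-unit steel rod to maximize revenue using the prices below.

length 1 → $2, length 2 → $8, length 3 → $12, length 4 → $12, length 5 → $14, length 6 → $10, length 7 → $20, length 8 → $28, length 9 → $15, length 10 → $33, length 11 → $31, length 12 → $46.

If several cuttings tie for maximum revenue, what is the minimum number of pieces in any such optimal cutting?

4

Consider every possible first cut. r[k] is the best of p[i]+r[k−i] over all sellable i≤k.
r[1] = 2
r[2] = max(2+2, 8+0) = 8
r[3] = max(2+8, 8+2, 12+0) = 12
r[4] = max(2+12, 8+8, 12+2, 12+0) = 16
r[5] = max(2+16, 8+12, 12+8, 12+2, 14+0) = 20
r[6] = max(2+20, 8+16, 12+12, 12+8, 14+2, 10+0) = 24
r[7] = max(2+24, 8+20, 12+16, …, 10+2, 20+0) = 28
r[8] = max(2+28, 8+24, 12+20, …, 20+2, 28+0) = 32
r[9] = max(2+32, 8+28, 12+24, …, 28+2, 15+0) = 36
r[10] = max(2+36, 8+32, 12+28, …, 15+2, 33+0) = 40
r[11] = max(2+40, 8+36, 12+32, …, 33+2, 31+0) = 44
r[12] = max(2+44, 8+40, 12+36, …, 31+2, 46+0) = 48
Maximum revenue is $48.
Now minimize piece count subject to staying optimal: for each k, pieces[k] = 1 + min over i with p[i]+r[k−i]=r[k] of pieces[k−i].
pieces[9] = 3
pieces[10] = 4
pieces[11] = 4
pieces[12] = 4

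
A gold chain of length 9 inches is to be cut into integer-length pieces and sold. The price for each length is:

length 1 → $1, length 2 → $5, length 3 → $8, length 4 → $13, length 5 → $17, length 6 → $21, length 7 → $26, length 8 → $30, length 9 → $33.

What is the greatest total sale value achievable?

33

Consider every possible first cut. R[k] is the best of p[i]+R[k−i] over all sellable i≤k.
R[1] = 1
R[2] = max(1+1, 5+0) = 5
R[3] = max(1+5, 5+1, 8+0) = 8
R[4] = max(1+8, 5+5, 8+1, 13+0) = 13
R[5] = max(1+13, 5+8, 8+5, 13+1, 17+0) = 17
R[6] = max(1+17, 5+13, 8+8, 13+5, 17+1, 21+0) = 21
R[7] = max(1+21, 5+17, 8+13, …, 21+1, 26+0) = 26
R[8] = max(1+26, 5+21, 8+17, …, 26+1, 30+0) = 30
R[9] = max(1+30, 5+26, 8+21, …, 30+1, 33+0) = 33
Best is to sell the whole 9-inch piece uncut for $33.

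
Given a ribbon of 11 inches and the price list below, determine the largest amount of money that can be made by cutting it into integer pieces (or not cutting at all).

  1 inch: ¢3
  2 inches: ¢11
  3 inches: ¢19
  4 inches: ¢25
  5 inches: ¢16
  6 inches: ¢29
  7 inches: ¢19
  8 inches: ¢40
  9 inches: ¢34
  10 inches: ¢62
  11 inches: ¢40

Consider every possible first cut. R[k] is the best of p[i]+R[k−i] over all sellable i≤k.
R[1] = 3
R[2] = max(3+3, 11+0) = 11
R[3] = max(3+11, 11+3, 19+0) = 19
R[4] = max(3+19, 11+11, 19+3, 25+0) = 25
R[5] = max(3+25, 11+19, 19+11, 25+3, 16+0) = 30
R[6] = max(3+30, 11+25, 19+19, 25+11, 16+3, 29+0) = 38
R[7] = max(3+38, 11+30, 19+25, …, 29+3, 19+0) = 44
R[8] = max(3+44, 11+38, 19+30, …, 19+3, 40+0) = 50
R[9] = max(3+50, 11+44, 19+38, …, 40+3, 34+0) = 57
R[10] = max(3+57, 11+50, 19+44, …, 34+3, 62+0) = 63
R[11] = max(3+63, 11+57, 19+50, …, 62+3, 40+0) = 69
One optimal cutting: 4 + 4 + 3 → ¢25 + ¢25 + ¢19 = ¢69.

69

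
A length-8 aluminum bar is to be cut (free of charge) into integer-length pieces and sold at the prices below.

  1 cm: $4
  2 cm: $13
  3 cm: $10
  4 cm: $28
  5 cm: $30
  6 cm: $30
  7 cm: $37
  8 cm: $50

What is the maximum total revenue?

Build best[k] bottom-up: best[k] = max over allowed piece i of (p[i] + best[k−i]).
best[1] = 4
best[2] = max(4+4, 13+0) = 13
best[3] = max(4+13, 13+4, 10+0) = 17
best[4] = max(4+17, 13+13, 10+4, 28+0) = 28
best[5] = max(4+28, 13+17, 10+13, 28+4, 30+0) = 32
best[6] = max(4+32, 13+28, 10+17, 28+13, 30+4, 30+0) = 41
best[7] = max(4+41, 13+32, 10+28, …, 30+4, 37+0) = 45
best[8] = max(4+45, 13+41, 10+32, …, 37+4, 50+0) = 56
One optimal cutting: 4 + 4 → $28 + $28 = $56.

56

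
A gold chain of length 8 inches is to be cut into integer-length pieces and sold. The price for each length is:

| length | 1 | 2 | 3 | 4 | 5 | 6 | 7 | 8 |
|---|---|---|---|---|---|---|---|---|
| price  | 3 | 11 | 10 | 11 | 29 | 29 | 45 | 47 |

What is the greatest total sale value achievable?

48

Build r[k] bottom-up: r[k] = max over allowed piece i of (p[i] + r[k−i]).
r[1] = 3
r[2] = max(3+3, 11+0) = 11
r[3] = max(3+11, 11+3, 10+0) = 14
r[4] = max(3+14, 11+11, 10+3, 11+0) = 22
r[5] = max(3+22, 11+14, 10+11, 11+3, 29+0) = 29
r[6] = max(3+29, 11+22, 10+14, 11+11, 29+3, 29+0) = 33
r[7] = max(3+33, 11+29, 10+22, …, 29+3, 45+0) = 45
r[8] = max(3+45, 11+33, 10+29, …, 45+3, 47+0) = 48
One optimal cutting: 7 + 1 → $45 + $3 = $48.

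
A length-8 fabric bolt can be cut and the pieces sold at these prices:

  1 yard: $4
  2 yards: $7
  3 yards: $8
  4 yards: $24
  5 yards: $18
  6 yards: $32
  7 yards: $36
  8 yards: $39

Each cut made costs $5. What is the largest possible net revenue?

43

Let net[k] be the best obtainable value from length k. For each k, try every first piece i and keep the best of price[i] + net[k−i] minus the 5 cut fee when i<k.
net[1] = 4
net[2] = 7
net[3] = 8
net[4] = 24
net[5] = 23  (first piece 1, then net[4]=24)
net[6] = 32
net[7] = 36
net[8] = 43  (first piece 4, then net[4]=24)
One optimal plan: pieces 4 + 4 (1 cut) → $48 − $5 = $43.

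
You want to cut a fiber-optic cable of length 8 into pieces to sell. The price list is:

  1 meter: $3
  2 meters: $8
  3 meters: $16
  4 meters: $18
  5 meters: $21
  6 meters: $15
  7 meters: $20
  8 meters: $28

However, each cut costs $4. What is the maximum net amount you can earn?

33

Let v[k] be the best obtainable value from length k. For each k, try every first piece i and keep the best of price[i] + v[k−i] minus the 4 cut fee when i<k.
v[1] = 3
v[2] = max(3+3-4, 8+0) = 8
v[3] = max(3+8-4, 8+3-4, 16+0) = 16
v[4] = max(3+16-4, 8+8-4, 16+3-4, 18+0) = 18
v[5] = max(3+18-4, 8+16-4, 16+8-4, 18+3-4, 21+0) = 21
v[6] = max(3+21-4, 8+18-4, 16+16-4, 18+8-4, 21+3-4, 15+0) = 28
v[7] = max(3+28-4, 8+21-4, 16+18-4, …, 15+3-4, 20+0) = 30
v[8] = max(3+30-4, 8+28-4, 16+21-4, …, 20+3-4, 28+0) = 33
One optimal plan: pieces 5 + 3 (1 cut) → $37 − $4 = $33.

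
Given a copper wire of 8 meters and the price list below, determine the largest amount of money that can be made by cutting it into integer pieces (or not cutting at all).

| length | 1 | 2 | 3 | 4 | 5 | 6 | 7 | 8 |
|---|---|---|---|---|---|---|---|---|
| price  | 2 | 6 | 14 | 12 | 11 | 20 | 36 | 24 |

38

Consider every possible first cut. v[k] is the best of p[i]+v[k−i] over all sellable i≤k.
v[1] = 2
v[2] = 6
v[3] = 14
v[4] = 16  (first piece 1, then v[3]=14)
v[5] = 20  (first piece 2, then v[3]=14)
v[6] = 28  (first piece 3, then v[3]=14)
v[7] = 36
v[8] = 38  (first piece 1, then v[7]=36)
One optimal cutting: 7 + 1 → €36 + €2 = €38.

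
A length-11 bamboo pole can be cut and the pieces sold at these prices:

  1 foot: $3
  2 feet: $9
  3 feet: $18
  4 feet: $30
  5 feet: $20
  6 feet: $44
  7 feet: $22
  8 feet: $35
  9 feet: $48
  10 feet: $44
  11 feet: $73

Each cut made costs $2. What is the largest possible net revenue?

74

Build r[k] bottom-up: r[k] = max over allowed piece i of (p[i] + r[k−i]) − 2 per cut.
r[1] = 3
r[2] = max(3+3-2, 9+0) = 9
r[3] = max(3+9-2, 9+3-2, 18+0) = 18
r[4] = max(3+18-2, 9+9-2, 18+3-2, 30+0) = 30
r[5] = max(3+30-2, 9+18-2, 18+9-2, 30+3-2, 20+0) = 31
r[6] = max(3+31-2, 9+30-2, 18+18-2, 30+9-2, 20+3-2, 44+0) = 44
r[7] = max(3+44-2, 9+31-2, 18+30-2, …, 44+3-2, 22+0) = 46
r[8] = max(3+46-2, 9+44-2, 18+31-2, …, 22+3-2, 35+0) = 58
r[9] = max(3+58-2, 9+46-2, 18+44-2, …, 35+3-2, 48+0) = 60
r[10] = max(3+60-2, 9+58-2, 18+46-2, …, 48+3-2, 44+0) = 72
r[11] = max(3+72-2, 9+60-2, 18+58-2, …, 44+3-2, 73+0) = 74
One optimal plan: pieces 4 + 4 + 3 (2 cuts) → $78 − $4 = $74.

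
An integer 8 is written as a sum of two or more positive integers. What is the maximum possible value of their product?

18

Let prod[k] be the best product for length k (with at least one cut). For each first piece i, the rest contributes max(k−i, prod[k−i]).
prod[2] = 1·max(1,0) = 1·1 = 1
prod[3] = 1·max(2,1) = 1·2 = 2
prod[4] = 2·max(2,1) = 2·2 = 4
prod[5] = 2·max(3,2) = 2·3 = 6
prod[6] = 3·max(3,2) = 3·3 = 9
prod[7] = 2·max(5,6) = 2·6 = 12
prod[8] = 2·max(6,9) = 2·9 = 18
One optimal split: 3 + 3 + 2; product 3·3·2 = 18.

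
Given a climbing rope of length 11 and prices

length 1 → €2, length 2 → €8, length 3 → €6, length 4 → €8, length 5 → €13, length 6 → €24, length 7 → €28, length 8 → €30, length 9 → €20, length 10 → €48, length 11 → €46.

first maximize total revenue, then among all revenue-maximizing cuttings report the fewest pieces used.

2

Build r[k] bottom-up: r[k] = max over allowed piece i of (p[i] + r[k−i]).
r[1] = 2
r[2] = max(2+2, 8+0) = 8
r[3] = max(2+8, 8+2, 6+0) = 10
r[4] = max(2+10, 8+8, 6+2, 8+0) = 16
r[5] = max(2+16, 8+10, 6+8, 8+2, 13+0) = 18
r[6] = max(2+18, 8+16, 6+10, 8+8, 13+2, 24+0) = 24
r[7] = max(2+24, 8+18, 6+16, …, 24+2, 28+0) = 28
r[8] = max(2+28, 8+24, 6+18, …, 28+2, 30+0) = 32
r[9] = max(2+32, 8+28, 6+24, …, 30+2, 20+0) = 36
r[10] = max(2+36, 8+32, 6+28, …, 20+2, 48+0) = 48
r[11] = max(2+48, 8+36, 6+32, …, 48+2, 46+0) = 50
Maximum revenue is €50.
Now minimize piece count subject to staying optimal: for each k, pieces[k] = 1 + min over i with p[i]+r[k−i]=r[k] of pieces[k−i].
pieces[8] = 2
pieces[9] = 2
pieces[10] = 1
pieces[11] = 2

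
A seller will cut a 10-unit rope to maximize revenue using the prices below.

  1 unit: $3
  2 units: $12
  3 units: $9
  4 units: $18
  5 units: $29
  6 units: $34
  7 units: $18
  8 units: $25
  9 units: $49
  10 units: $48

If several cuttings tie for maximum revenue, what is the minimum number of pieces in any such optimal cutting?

Build r[k] bottom-up: r[k] = max over allowed piece i of (p[i] + r[k−i]).
r[1] = 3
r[2] = max(3+3, 12+0) = 12
r[3] = max(3+12, 12+3, 9+0) = 15
r[4] = max(3+15, 12+12, 9+3, 18+0) = 24
r[5] = max(3+24, 12+15, 9+12, 18+3, 29+0) = 29
r[6] = max(3+29, 12+24, 9+15, 18+12, 29+3, 34+0) = 36
r[7] = max(3+36, 12+29, 9+24, …, 34+3, 18+0) = 41
r[8] = max(3+41, 12+36, 9+29, …, 18+3, 25+0) = 48
r[9] = max(3+48, 12+41, 9+36, …, 25+3, 49+0) = 53
r[10] = max(3+53, 12+48, 9+41, …, 49+3, 48+0) = 60
Maximum revenue is $60.
Now minimize piece count subject to staying optimal: for each k, pieces[k] = 1 + min over i with p[i]+r[k−i]=r[k] of pieces[k−i].
pieces[7] = 2
pieces[8] = 4
pieces[9] = 3
pieces[10] = 5

5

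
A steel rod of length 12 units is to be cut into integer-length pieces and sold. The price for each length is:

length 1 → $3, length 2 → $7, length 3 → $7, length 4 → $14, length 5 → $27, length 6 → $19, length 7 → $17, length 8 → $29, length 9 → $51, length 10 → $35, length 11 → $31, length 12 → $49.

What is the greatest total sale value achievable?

61

Build v[k] bottom-up: v[k] = max over allowed piece i of (p[i] + v[k−i]).
v[1] = 3
v[2] = 7
v[3] = 10  (first piece 1, then v[2]=7)
v[4] = 14  (first piece 2, then v[2]=7)
v[5] = 27
v[6] = 30  (first piece 1, then v[5]=27)
v[7] = 34  (first piece 2, then v[5]=27)
v[8] = 37  (first piece 1, then v[7]=34)
v[9] = 51
v[10] = 54  (first piece 1, then v[9]=51)
v[11] = 58  (first piece 2, then v[9]=51)
v[12] = 61  (first piece 1, then v[11]=58)
One optimal cutting: 9 + 2 + 1 → $51 + $7 + $3 = $61.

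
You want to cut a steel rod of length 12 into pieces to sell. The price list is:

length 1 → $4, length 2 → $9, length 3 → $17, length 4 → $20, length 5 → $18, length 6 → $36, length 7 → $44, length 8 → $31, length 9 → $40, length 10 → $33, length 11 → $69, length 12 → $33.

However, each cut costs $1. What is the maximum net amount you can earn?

72

Consider every possible first cut. v[k] is the best of p[i]+v[k−i] over all sellable i≤k, charging 1 whenever i<k.
v[1] = 4
v[2] = max(4+4-1, 9+0) = 9
v[3] = max(4+9-1, 9+4-1, 17+0) = 17
v[4] = max(4+17-1, 9+9-1, 17+4-1, 20+0) = 20
v[5] = max(4+20-1, 9+17-1, 17+9-1, 20+4-1, 18+0) = 25
v[6] = max(4+25-1, 9+20-1, 17+17-1, 20+9-1, 18+4-1, 36+0) = 36
v[7] = max(4+36-1, 9+25-1, 17+20-1, …, 36+4-1, 44+0) = 44
v[8] = max(4+44-1, 9+36-1, 17+25-1, …, 44+4-1, 31+0) = 47
v[9] = max(4+47-1, 9+44-1, 17+36-1, …, 31+4-1, 40+0) = 52
v[10] = max(4+52-1, 9+47-1, 17+44-1, …, 40+4-1, 33+0) = 60
v[11] = max(4+60-1, 9+52-1, 17+47-1, …, 33+4-1, 69+0) = 69
v[12] = max(4+69-1, 9+60-1, 17+52-1, …, 69+4-1, 33+0) = 72
One optimal plan: pieces 11 + 1 (1 cut) → $73 − $1 = $72.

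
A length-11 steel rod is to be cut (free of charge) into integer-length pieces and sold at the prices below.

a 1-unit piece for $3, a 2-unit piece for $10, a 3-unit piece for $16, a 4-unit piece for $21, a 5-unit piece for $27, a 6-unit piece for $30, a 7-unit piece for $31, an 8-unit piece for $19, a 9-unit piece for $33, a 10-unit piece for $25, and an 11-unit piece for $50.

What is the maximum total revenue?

Build r[k] bottom-up: r[k] = max over allowed piece i of (p[i] + r[k−i]).
r[1] = 3
r[2] = 10
r[3] = 16
r[4] = 21
r[5] = 27
r[6] = 32  (first piece 3, then r[3]=16)
r[7] = 37  (first piece 2, then r[5]=27)
r[8] = 43  (first piece 3, then r[5]=27)
r[9] = 48  (first piece 3, then r[6]=32)
r[10] = 54  (first piece 5, then r[5]=27)
r[11] = 59  (first piece 3, then r[8]=43)
One optimal cutting: 5 + 3 + 3 → $27 + $16 + $16 = $59.

59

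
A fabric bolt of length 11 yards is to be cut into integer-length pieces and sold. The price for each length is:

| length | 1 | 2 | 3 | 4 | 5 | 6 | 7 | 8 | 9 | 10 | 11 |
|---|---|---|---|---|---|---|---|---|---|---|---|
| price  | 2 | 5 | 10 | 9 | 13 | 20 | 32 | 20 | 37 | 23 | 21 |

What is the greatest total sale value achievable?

Consider every possible first cut. r[k] is the best of p[i]+r[k−i] over all sellable i≤k.
r[1] = 2
r[2] = 5
r[3] = 10
r[4] = 12  (first piece 1, then r[3]=10)
r[5] = 15  (first piece 2, then r[3]=10)
r[6] = 20  (first piece 3, then r[3]=10)
r[7] = 32
r[8] = 34  (first piece 1, then r[7]=32)
r[9] = 37  (first piece 2, then r[7]=32)
r[10] = 42  (first piece 3, then r[7]=32)
r[11] = 44  (first piece 1, then r[10]=42)
One optimal cutting: 7 + 3 + 1 → $32 + $10 + $2 = $44.

44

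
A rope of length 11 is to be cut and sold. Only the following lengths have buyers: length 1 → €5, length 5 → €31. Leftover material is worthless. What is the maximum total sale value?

Build r[k] bottom-up: r[k] = max over allowed piece i of (p[i] + r[k−i]).
r[1] = 5
r[2] = 10  (first piece 1, then r[1]=5)
r[3] = 15  (first piece 1, then r[2]=10)
r[4] = 20  (first piece 1, then r[3]=15)
r[5] = max(5+20, 31+0) = 31
r[6] = max(5+31, 31+5) = 36
r[7] = max(5+36, 31+10) = 41
r[8] = max(5+41, 31+15) = 46
r[9] = max(5+46, 31+20) = 51
r[10] = max(5+51, 31+31) = 62
r[11] = max(5+62, 31+36) = 67
One optimal cutting: 5 + 5 + 1 → €67.

67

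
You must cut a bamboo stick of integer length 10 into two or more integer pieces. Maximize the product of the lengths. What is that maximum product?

Let P[k] be the best product for length k (with at least one cut). For each first piece i, the rest contributes max(k−i, P[k−i]).
P[2] = 1·max(1,0) = 1·1 = 1
P[3] = max(1·2, 2·1) = 2
P[4] = max(1·3, 2·2, 3·1) = 4
P[5] = max(1·4, 2·3, 3·2, 4·1) = 6
P[6] = max(1·6, 2·4, 3·3, 4·2, 5·1) = 9
P[7] = max(1·9, 2·6, 3·4, 4·3, 5·2, 6·1) = 12
P[8] = max(1·12, 2·9, 3·6, …, 6·2, 7·1) = 18
P[9] = max(1·18, 2·12, 3·9, …, 7·2, 8·1) = 27
P[10] = max(1·27, 2·18, 3·12, …, 8·2, 9·1) = 36
One optimal split: 3 + 3 + 2 + 2; product 3·3·2·2 = 36.

36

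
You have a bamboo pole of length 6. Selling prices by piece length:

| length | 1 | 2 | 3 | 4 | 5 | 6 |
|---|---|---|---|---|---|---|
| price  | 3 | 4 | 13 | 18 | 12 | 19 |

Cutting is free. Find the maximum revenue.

Consider every possible first cut. R[k] is the best of p[i]+R[k−i] over all sellable i≤k.
R[1] = 3
R[2] = max(3+3, 4+0) = 6
R[3] = max(3+6, 4+3, 13+0) = 13
R[4] = max(3+13, 4+6, 13+3, 18+0) = 18
R[5] = max(3+18, 4+13, 13+6, 18+3, 12+0) = 21
R[6] = max(3+21, 4+18, 13+13, 18+6, 12+3, 19+0) = 26
One optimal cutting: 3 + 3 → $13 + $13 = $26.

26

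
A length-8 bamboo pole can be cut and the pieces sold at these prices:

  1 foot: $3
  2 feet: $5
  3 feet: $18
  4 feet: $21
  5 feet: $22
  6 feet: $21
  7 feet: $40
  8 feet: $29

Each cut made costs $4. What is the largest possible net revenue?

Build v[k] bottom-up: v[k] = max over allowed piece i of (p[i] + v[k−i]) − 4 per cut.
v[1] = 3
v[2] = 5
v[3] = 18
v[4] = 21
v[5] = 22
v[6] = 32  (first piece 3, then v[3]=18)
v[7] = 40
v[8] = 39  (first piece 1, then v[7]=40)
One optimal plan: pieces 7 + 1 (1 cut) → $43 − $4 = $39.

39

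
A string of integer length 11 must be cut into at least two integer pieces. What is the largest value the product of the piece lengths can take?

Let f[k] be the best product for length k (with at least one cut). For each first piece i, the rest contributes max(k−i, f[k−i]).
f[2] = 1*max(1,0) = 1*1 = 1
f[3] = 1*max(2,1) = 1*2 = 2
f[4] = 2*max(2,1) = 2*2 = 4
f[5] = 2*max(3,2) = 2*3 = 6
f[6] = 3*max(3,2) = 3*3 = 9
f[7] = 2*max(5,6) = 2*6 = 12
f[8] = 2*max(6,9) = 2*9 = 18
f[9] = 3*max(6,9) = 3*9 = 27
f[10] = 2*max(8,18) = 2*18 = 36
f[11] = 2*max(9,27) = 2*27 = 54
One optimal split: 3 + 3 + 3 + 2; product 3*3*3*2 = 54.

54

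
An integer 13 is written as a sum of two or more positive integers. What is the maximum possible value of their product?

108

Define m[k] = max over 1≤i<k of i · max(k−i, m[k−i]); the inner max lets the remainder stay uncut if that's better.
m[2] = 1×max(1,0) = 1×1 = 1
m[3] = 1×max(2,1) = 1×2 = 2
m[4] = 2×max(2,1) = 2×2 = 4
m[5] = 2×max(3,2) = 2×3 = 6
m[6] = 3×max(3,2) = 3×3 = 9
m[7] = 2×max(5,6) = 2×6 = 12
m[8] = 2×max(6,9) = 2×9 = 18
m[9] = 3×max(6,9) = 3×9 = 27
m[10] = 2×max(8,18) = 2×18 = 36
m[11] = 2×max(9,27) = 2×27 = 54
m[12] = 3×max(9,27) = 3×27 = 81
m[13] = 2×max(11,54) = 2×54 = 108
One optimal split: 3 + 3 + 3 + 2 + 2; product 3×3×3×2×2 = 108.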